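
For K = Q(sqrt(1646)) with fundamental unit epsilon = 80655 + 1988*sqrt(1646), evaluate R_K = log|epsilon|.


epsilon = 80655 + 1988*sqrt(1646)
= 161310.0000
R = ln(161310.0000)
= 11.9911

11.9911


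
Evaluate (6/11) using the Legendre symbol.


p = 11 is prime, so compute (6/11) with the reciprocity algorithm (Jacobi-symbol steps: pull out 2s via (2/n), flip via reciprocity, reduce):
  pull out 2: (2/11) = -1  (since 11 mod 8 = 3)
  reciprocity: (3/11) -> -(11/3)
  reduce: (2/3)
  pull out 2: (2/3) = -1  (since 3 mod 8 = 3)
  (1/3) = 1
Product of signs = -1
(6/11) = -1

-1


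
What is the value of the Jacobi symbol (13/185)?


Compute (13/185) via quadratic reciprocity:
  reciprocity: (13/185) -> +(185/13)
  reduce: (3/13)
  reciprocity: (3/13) -> +(13/3)
  reduce: (1/3)
  (1/3) = 1
Product of signs = 1

1


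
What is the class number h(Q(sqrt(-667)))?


K = Q(sqrt(-667)). d mod 4 = 1, so D = disc(K) = d = -667
h(K) equals the number of primitive reduced positive-definite forms (a, b, c) = a*x^2 + b*x*y + c*y^2 with b^2 - 4ac = D,
where reduced means |b| <= a <= c, with b >= 0 whenever |b| = a or a = c, and primitive means gcd(a, b, c) = 1.
Reduced forces 3a^2 <= |D| = 667, so 1 <= a <= 14; b must have the parity of D, and c = (b^2 - D)/(4a) must be an integer >= a.
Enumerate a = 1..14, b in [-a, a]:
  a=1: (1, 1, 167)  [1]
  a=2..10: none
  a=11: (11, -9, 17), (11, 9, 17)  [2]
  a=12: none
  a=13: (13, 3, 13)  [1]
  a=14: none
Total reduced forms: 1 + 2 + 1 = 4
h = 4

4


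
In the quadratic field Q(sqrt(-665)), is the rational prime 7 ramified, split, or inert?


K = Q(sqrt(-665)). Since d mod 4 = 3, disc(K) = -2660.
Check p | disc: -2660 mod 7 = 0.
p divides disc, so p ramifies: (p) = P^2 with e=2, f=1, g=1.
Therefore p is ramified.

ramified


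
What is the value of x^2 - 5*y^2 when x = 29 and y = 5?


x^2 - d*y^2
= 29^2 - 5*5^2
= 841 - 125
= 716

716


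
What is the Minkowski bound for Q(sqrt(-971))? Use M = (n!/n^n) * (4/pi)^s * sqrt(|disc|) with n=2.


d = -971, d mod 4 = 1, so disc(K) = d = -971; |disc(K)| = 971
Imaginary quadratic field, so n = 2, s = r2 = 1, r1 = 0
M = (n!/n^n) * (4/pi)^s * sqrt(|disc(K)|) = (2!/2^2) * (4/pi)^1 * sqrt(971)
= 0.5 * 1.273240 * 31.160873
= 19.8376

19.8376


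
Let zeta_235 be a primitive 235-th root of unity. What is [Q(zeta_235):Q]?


The degree equals Euler's totient phi(235).
235 = 5 * 47
phi(235) = 184

184


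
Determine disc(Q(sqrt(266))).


For K = Q(sqrt(d)) with d squarefree: disc(K) = d if d = 1 mod 4, and disc(K) = 4d if d = 2 or 3 mod 4.
Here d = 266, and d mod 4 = 2.
d = 2 mod 4, not 1 (O_K = Z[sqrt(d)]), so disc(K) = 4d = 4 * (266) = 1064

1064


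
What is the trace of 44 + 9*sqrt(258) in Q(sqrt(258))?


Tr(a + b*sqrt(d)) = (a + b*sqrt(d)) + (a - b*sqrt(d)) = 2a
= 2 * (44)
= 88

88


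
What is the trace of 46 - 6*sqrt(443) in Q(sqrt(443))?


Tr(a + b*sqrt(d)) = (a + b*sqrt(d)) + (a - b*sqrt(d)) = 2a
= 2 * (46)
= 92

92


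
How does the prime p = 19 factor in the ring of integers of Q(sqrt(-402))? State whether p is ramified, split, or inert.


K = Q(sqrt(-402)). Since d mod 4 = 2, disc(K) = -1608.
Check p | disc: -1608 mod 19 = 7.
p does not divide disc. Compute Legendre symbol (d/p):
16^((19-1)/2) mod 19 = 1
(d/p) = 1, so p splits: (p) = P*P' with e=1, f=1, g=2.
Therefore p is split.

split


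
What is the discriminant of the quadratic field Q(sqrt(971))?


For K = Q(sqrt(d)) with d squarefree: disc(K) = d if d = 1 mod 4, and disc(K) = 4d if d = 2 or 3 mod 4.
Here d = 971, and d mod 4 = 3.
d = 3 mod 4, not 1 (O_K = Z[sqrt(d)]), so disc(K) = 4d = 4 * (971) = 3884

3884


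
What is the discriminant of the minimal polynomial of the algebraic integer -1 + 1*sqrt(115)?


The element -1 + 1*sqrt(115) has minimal polynomial:
x^2 + 2*x - 114
Discriminant = (2)^2 - 4*(-114)
= 4 + 456
= 460

460


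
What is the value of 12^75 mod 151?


p = 151 is prime and the exponent is (p-1)/2 = 75, so by Euler's criterion 12^75 = (12/151) = +1 or -1 mod 151.
Compute by square-and-multiply:
  75 = 64 + 8 + 2 + 1 (binary 1001011)
  Repeated squaring mod 151: 12^1 = 12, 12^2 = 144, 12^4 = 49, 12^8 = 136, 12^16 = 74, 12^32 = 40, 12^64 = 90
  12^75 = 12^64 * 12^8 * 12^2 * 12^1 = 90 * 136 * 144 * 12 mod 151
    90 * 136 = 12240 = 9 mod 151
    9 * 144 = 1296 = 88 mod 151
    88 * 12 = 1056 = 150 mod 151
  12^75 = 150 mod 151
Result 150 = p - 1 = -1 mod 151: 12 is a quadratic non-residue mod 151. As a residue in [0, p-1] the value is 150.
12^75 mod 151 = 150

150


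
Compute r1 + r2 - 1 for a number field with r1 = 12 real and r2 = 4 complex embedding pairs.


By Dirichlet's unit theorem:
rank = r1 + r2 - 1
= 12 + 4 - 1
= 15

15


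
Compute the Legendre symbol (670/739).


p = 739 is prime, so compute (670/739) with the reciprocity algorithm (Jacobi-symbol steps: pull out 2s via (2/n), flip via reciprocity, reduce):
  pull out 2: (2/739) = -1  (since 739 mod 8 = 3)
  reciprocity: (335/739) -> -(739/335)
  reduce: (69/335)
  reciprocity: (69/335) -> +(335/69)
  reduce: (59/69)
  reciprocity: (59/69) -> +(69/59)
  reduce: (10/59)
  pull out 2: (2/59) = -1  (since 59 mod 8 = 3)
  reciprocity: (5/59) -> +(59/5)
  reduce: (4/5)
  pull out 2: (2/5) = -1  (since 5 mod 8 = 5)
  pull out 2: (2/5) = -1  (since 5 mod 8 = 5)
  (1/5) = 1
Product of signs = -1
(670/739) = -1

-1


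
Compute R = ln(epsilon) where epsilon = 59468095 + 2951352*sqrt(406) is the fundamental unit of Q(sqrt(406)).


epsilon = 59468095 + 2951352*sqrt(406)
= 1.1894e+08
R = ln(1.1894e+08)
= 18.5941

18.5941


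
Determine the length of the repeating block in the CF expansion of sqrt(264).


Run the CF algorithm for sqrt(264).
a_0 = floor(sqrt(264)) = 16; set m_0=0, q_0=1.
Recurrence: m' = q*a - m,  q' = (d - m'^2)/q,  a' = floor((a_0 + m')/q').
  step 1: m=16, q=8, a=4
  step 2: m=16, q=1, a=32
a_2 = 2*a_0 = 32, so the period closes here.
sqrt(264) = [16; 4, 32]
Period length = 2

2


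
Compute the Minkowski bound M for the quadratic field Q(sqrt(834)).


d = 834, d mod 4 = 2, so disc(K) = 4d = 3336; |disc(K)| = 3336
Real quadratic field, so n = 2, s = r2 = 0, r1 = 2
M = (n!/n^n) * (4/pi)^s * sqrt(|disc(K)|) = (2!/2^2) * (4/pi)^0 * sqrt(3336)
= 0.5 * 1.000000 * 57.758116
= 28.8791

28.8791


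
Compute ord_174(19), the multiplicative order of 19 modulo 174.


We want ord_174(19), the smallest k >= 1 with 19^k = 1 mod 174.
n = 174 = 2 * 3 * 29, phi(174) = 56; the order divides phi(n).
Divisors of 56: 1, 2, 4, 7, 8, 14, 28, 56
Repeated squaring mod 174: 19^1 = 19, 19^2 = 13, 19^4 = 169, 19^8 = 25, 19^16 = 103, 19^32 = 169
Test divisors in increasing order:
  k=1: 19^1 = 19 mod 174
  k=2: 19^2 = 13 mod 174
  k=4: 19^4 = 169 mod 174
  k=7: 19^7 = 169 * 13 * 19 = 157 mod 174
  k=8: 19^8 = 25 mod 174
  k=14: 19^14 = 25 * 169 * 13 = 115 mod 174
  k=28: 19^28 = 103 * 25 * 169 = 1 mod 174  <- first divisor giving 1
Order = 28

28


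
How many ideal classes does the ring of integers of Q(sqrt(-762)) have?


K = Q(sqrt(-762)). d mod 4 = 2, so D = disc(K) = 4d = -3048
h(K) equals the number of primitive reduced positive-definite forms (a, b, c) = a*x^2 + b*x*y + c*y^2 with b^2 - 4ac = D,
where reduced means |b| <= a <= c, with b >= 0 whenever |b| = a or a = c, and primitive means gcd(a, b, c) = 1.
Reduced forces 3a^2 <= |D| = 3048, so 1 <= a <= 31; b must have the parity of D, and c = (b^2 - D)/(4a) must be an integer >= a.
Enumerate a = 1..31, b in [-a, a]:
  a=1: (1, 0, 762)  [1]
  a=2: (2, 0, 381)  [1]
  a=3: (3, 0, 254)  [1]
  a=4..5: none
  a=6: (6, 0, 127)  [1]
  a=7: (7, -2, 109), (7, 2, 109)  [2]
  a=8..13: none
  a=14: (14, -12, 57), (14, 12, 57)  [2]
  a=15..18: none
  a=19: (19, -12, 42), (19, 12, 42)  [2]
  a=20: none
  a=21: (21, -12, 38), (21, 12, 38)  [2]
  a=22..31: none
Total reduced forms: 1 + 1 + 1 + 1 + 2 + 2 + 2 + 2 = 12
h = 12

12


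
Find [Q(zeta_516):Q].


The degree equals Euler's totient phi(516).
516 = 2^2 * 3 * 43
phi(516) = 168

168


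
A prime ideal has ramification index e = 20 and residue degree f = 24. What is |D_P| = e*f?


|D_P| = e * f
= 20 * 24
= 480

480


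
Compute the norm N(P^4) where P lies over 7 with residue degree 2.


N(P^a) = p^(a*f)
= 7^(4*2)
= 7^8
= 5764801

5764801


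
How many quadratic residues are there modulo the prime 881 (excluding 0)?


For prime p, the number of non-zero quadratic residues is (p-1)/2.
= (881-1)/2
= 440

440


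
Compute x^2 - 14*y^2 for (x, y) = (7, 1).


x^2 - d*y^2
= 7^2 - 14*1^2
= 49 - 14
= 35

35


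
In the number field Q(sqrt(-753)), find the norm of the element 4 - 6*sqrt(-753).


N(a + b*sqrt(d)) = a^2 - d*b^2
= (4)^2 - (-753)*(-6)^2
= 16 + 27108
= 27124

27124


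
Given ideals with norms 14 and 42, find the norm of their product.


N(IJ) = N(I) * N(J)
= 14 * 42
= 588

588


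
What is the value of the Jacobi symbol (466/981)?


Compute (466/981) via quadratic reciprocity:
  pull out 2: (2/981) = -1  (since 981 mod 8 = 5)
  reciprocity: (233/981) -> +(981/233)
  reduce: (49/233)
  reciprocity: (49/233) -> +(233/49)
  reduce: (37/49)
  reciprocity: (37/49) -> +(49/37)
  reduce: (12/37)
  pull out 2: (2/37) = -1  (since 37 mod 8 = 5)
  pull out 2: (2/37) = -1  (since 37 mod 8 = 5)
  reciprocity: (3/37) -> +(37/3)
  reduce: (1/3)
  (1/3) = 1
Product of signs = -1

-1


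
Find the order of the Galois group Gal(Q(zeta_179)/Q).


|Gal(Q(zeta_179)/Q)| = phi(179)
= 178

178


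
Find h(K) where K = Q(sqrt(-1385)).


K = Q(sqrt(-1385)). d mod 4 = 3, so D = disc(K) = 4d = -5540
h(K) equals the number of primitive reduced positive-definite forms (a, b, c) = a*x^2 + b*x*y + c*y^2 with b^2 - 4ac = D,
where reduced means |b| <= a <= c, with b >= 0 whenever |b| = a or a = c, and primitive means gcd(a, b, c) = 1.
Reduced forces 3a^2 <= |D| = 5540, so 1 <= a <= 42; b must have the parity of D, and c = (b^2 - D)/(4a) must be an integer >= a.
Enumerate a = 1..42, b in [-a, a]:
  a=1: (1, 0, 1385)  [1]
  a=2: (2, 2, 693)  [1]
  a=3: (3, -2, 462), (3, 2, 462)  [2]
  a=4: none
  a=5: (5, 0, 277)  [1]
  a=6: (6, -2, 231), (6, 2, 231)  [2]
  a=7: (7, -2, 198), (7, 2, 198)  [2]
  a=8: none
  a=9: (9, -2, 154), (9, 2, 154)  [2]
  a=10: (10, 10, 141)  [1]
  a=11: (11, -2, 126), (11, 2, 126)  [2]
  a=12..13: none
  a=14: (14, -2, 99), (14, 2, 99)  [2]
  a=15: (15, -10, 94), (15, 10, 94)  [2]
  a=16: none
  a=17: (17, -6, 82), (17, 6, 82)  [2]
  a=18: (18, -2, 77), (18, 2, 77)  [2]
  a=19..20: none
  a=21: (21, -16, 69), (21, -2, 66), (21, 2, 66), (21, 16, 69)  [4]
  a=22: (22, -2, 63), (22, 2, 63)  [2]
  a=23: (23, -16, 63), (23, 16, 63)  [2]
  a=24..26: none
  a=27: (27, -20, 55), (27, 20, 55)  [2]
  a=28: none
  a=29: (29, -12, 49), (29, 12, 49)  [2]
  a=30: (30, -10, 47), (30, 10, 47)  [2]
  a=31: (31, -28, 51), (31, 28, 51)  [2]
  a=32: none
  a=33: (33, -20, 45), (33, -2, 42), (33, 2, 42), (33, 20, 45)  [4]
  a=34: (34, -6, 41), (34, 6, 41)  [2]
  a=35: (35, -30, 46), (35, 30, 46)  [2]
  a=36: none
  a=37: (37, -26, 42), (37, 26, 42)  [2]
  a=38..42: none
Total reduced forms: 1 + 1 + 2 + 1 + 2 + 2 + 2 + 1 + 2 + 2 + 2 + 2 + 2 + 4 + 2 + 2 + 2 + 2 + 2 + 2 + 4 + 2 + 2 + 2 = 48
h = 48

48


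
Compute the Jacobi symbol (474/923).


Compute (474/923) via quadratic reciprocity:
  pull out 2: (2/923) = -1  (since 923 mod 8 = 3)
  reciprocity: (237/923) -> +(923/237)
  reduce: (212/237)
  pull out 2: (2/237) = -1  (since 237 mod 8 = 5)
  pull out 2: (2/237) = -1  (since 237 mod 8 = 5)
  reciprocity: (53/237) -> +(237/53)
  reduce: (25/53)
  reciprocity: (25/53) -> +(53/25)
  reduce: (3/25)
  reciprocity: (3/25) -> +(25/3)
  reduce: (1/3)
  (1/3) = 1
Product of signs = -1

-1


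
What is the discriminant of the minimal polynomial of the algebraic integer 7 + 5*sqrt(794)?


The element 7 + 5*sqrt(794) has minimal polynomial:
x^2 - 14*x - 19801
Discriminant = (-14)^2 - 4*(-19801)
= 196 + 79204
= 79400

79400


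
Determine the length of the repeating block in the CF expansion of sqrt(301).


Run the CF algorithm for sqrt(301).
a_0 = floor(sqrt(301)) = 17; set m_0=0, q_0=1.
Recurrence: m' = q*a - m,  q' = (d - m'^2)/q,  a' = floor((a_0 + m')/q').
  step 1: m=17, q=12, a=2
  step 2: m=7, q=21, a=1
  step 3: m=14, q=5, a=6
  step 4: m=16, q=9, a=3
  step 5: m=11, q=20, a=1
  step 6: m=9, q=11, a=2
  step 7: m=13, q=12, a=2
  step 8: m=11, q=15, a=1
  step 9: m=4, q=19, a=1
  step 10: m=15, q=4, a=8
  step 11: m=17, q=3, a=11
  step 12: m=16, q=15, a=2
  step 13: m=14, q=7, a=4
  step 14: m=14, q=15, a=2
  step 15: m=16, q=3, a=11
  step 16: m=17, q=4, a=8
  step 17: m=15, q=19, a=1
  step 18: m=4, q=15, a=1
  step 19: m=11, q=12, a=2
  step 20: m=13, q=11, a=2
  step 21: m=9, q=20, a=1
  step 22: m=11, q=9, a=3
  step 23: m=16, q=5, a=6
  step 24: m=14, q=21, a=1
  step 25: m=7, q=12, a=2
  step 26: m=17, q=1, a=34
a_26 = 2*a_0 = 34, so the period closes here.
sqrt(301) = [17; 2, 1, 6, 3, 1, 2, 2, 1, 1, 8, 11, 2, 4, 2, 11, 8, 1, 1, 2, 2, 1, 3, 6, 1, 2, 34]
Period length = 26

26


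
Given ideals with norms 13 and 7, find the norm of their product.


N(IJ) = N(I) * N(J)
= 13 * 7
= 91

91


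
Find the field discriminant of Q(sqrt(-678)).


For K = Q(sqrt(d)) with d squarefree: disc(K) = d if d = 1 mod 4, and disc(K) = 4d if d = 2 or 3 mod 4.
Here d = -678, and d mod 4 = 2.
d = 2 mod 4, not 1 (O_K = Z[sqrt(d)]), so disc(K) = 4d = 4 * (-678) = -2712

-2712


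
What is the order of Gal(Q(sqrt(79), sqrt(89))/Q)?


The 2 square roots of distinct primes are multiplicatively independent over Q,
so [K:Q] = 2^2 and Gal(K/Q) is isomorphic to (Z/2Z)^2.
|Gal| = 2^2 = 4

4


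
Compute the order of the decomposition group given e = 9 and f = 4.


|D_P| = e * f
= 9 * 4
= 36

36


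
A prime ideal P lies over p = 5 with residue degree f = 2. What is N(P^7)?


N(P^a) = p^(a*f)
= 5^(7*2)
= 5^14
= 6103515625

6103515625


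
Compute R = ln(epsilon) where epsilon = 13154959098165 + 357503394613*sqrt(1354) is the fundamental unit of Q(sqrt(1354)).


epsilon = 13154959098165 + 357503394613*sqrt(1354)
= 2.6310e+13
R = ln(2.6310e+13)
= 30.9010

30.9010


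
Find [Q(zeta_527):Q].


The degree equals Euler's totient phi(527).
527 = 17 * 31
phi(527) = 480

480


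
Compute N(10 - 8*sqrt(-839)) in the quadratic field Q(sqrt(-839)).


N(a + b*sqrt(d)) = a^2 - d*b^2
= (10)^2 - (-839)*(-8)^2
= 100 + 53696
= 53796

53796


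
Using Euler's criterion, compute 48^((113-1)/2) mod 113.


p = 113 is prime and the exponent is (p-1)/2 = 56, so by Euler's criterion 48^56 = (48/113) = +1 or -1 mod 113.
Compute by square-and-multiply:
  56 = 32 + 16 + 8 (binary 111000)
  Repeated squaring mod 113: 48^1 = 48, 48^2 = 44, 48^4 = 15, 48^8 = 112, 48^16 = 1, 48^32 = 1
  48^56 = 48^32 * 48^16 * 48^8 = 1 * 1 * 112 mod 113
    1 * 1 = 1 = 1 mod 113
    1 * 112 = 112 = 112 mod 113
  48^56 = 112 mod 113
Result 112 = p - 1 = -1 mod 113: 48 is a quadratic non-residue mod 113. As a residue in [0, p-1] the value is 112.
48^56 mod 113 = 112

112


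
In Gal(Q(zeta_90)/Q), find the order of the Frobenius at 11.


The Frobenius at p in Gal(Q(zeta_n)/Q) = (Z/nZ)* is the class of p, so its order is ord_90(11), the smallest k >= 1 with 11^k = 1 mod 90.
n = 90 = 2 * 3^2 * 5, phi(90) = 24; the order divides phi(n).
Divisors of 24: 1, 2, 3, 4, 6, 8, 12, 24
Repeated squaring mod 90: 11^1 = 11, 11^2 = 31, 11^4 = 61, 11^8 = 31, 11^16 = 61
Test divisors in increasing order:
  k=1: 11^1 = 11 mod 90
  k=2: 11^2 = 31 mod 90
  k=3: 11^3 = 31 * 11 = 71 mod 90
  k=4: 11^4 = 61 mod 90
  k=6: 11^6 = 61 * 31 = 1 mod 90  <- first divisor giving 1
Order = 6

6


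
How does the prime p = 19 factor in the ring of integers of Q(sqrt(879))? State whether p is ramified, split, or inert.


K = Q(sqrt(879)). Since d mod 4 = 3, disc(K) = 3516.
Check p | disc: 3516 mod 19 = 1.
p does not divide disc. Compute Legendre symbol (d/p):
5^((19-1)/2) mod 19 = 1
(d/p) = 1, so p splits: (p) = P*P' with e=1, f=1, g=2.
Therefore p is split.

split


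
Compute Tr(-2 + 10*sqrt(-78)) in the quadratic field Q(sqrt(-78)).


Tr(a + b*sqrt(d)) = (a + b*sqrt(d)) + (a - b*sqrt(d)) = 2a
= 2 * (-2)
= -4

-4


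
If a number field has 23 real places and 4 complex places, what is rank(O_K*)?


By Dirichlet's unit theorem:
rank = r1 + r2 - 1
= 23 + 4 - 1
= 26

26


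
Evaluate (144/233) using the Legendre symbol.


p = 233 is prime, so compute (144/233) with the reciprocity algorithm (Jacobi-symbol steps: pull out 2s via (2/n), flip via reciprocity, reduce):
  pull out 2: (2/233) = +1  (since 233 mod 8 = 1)
  pull out 2: (2/233) = +1  (since 233 mod 8 = 1)
  pull out 2: (2/233) = +1  (since 233 mod 8 = 1)
  pull out 2: (2/233) = +1  (since 233 mod 8 = 1)
  reciprocity: (9/233) -> +(233/9)
  reduce: (8/9)
  pull out 2: (2/9) = +1  (since 9 mod 8 = 1)
  pull out 2: (2/9) = +1  (since 9 mod 8 = 1)
  pull out 2: (2/9) = +1  (since 9 mod 8 = 1)
  (1/9) = 1
Product of signs = 1
(144/233) = 1

1


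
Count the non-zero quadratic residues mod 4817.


For prime p, the number of non-zero quadratic residues is (p-1)/2.
= (4817-1)/2
= 2408

2408


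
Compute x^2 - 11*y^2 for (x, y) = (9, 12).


x^2 - d*y^2
= 9^2 - 11*12^2
= 81 - 1584
= -1503

-1503


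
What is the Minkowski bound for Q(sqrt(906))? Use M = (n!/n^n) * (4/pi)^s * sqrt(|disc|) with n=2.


d = 906, d mod 4 = 2, so disc(K) = 4d = 3624; |disc(K)| = 3624
Real quadratic field, so n = 2, s = r2 = 0, r1 = 2
M = (n!/n^n) * (4/pi)^s * sqrt(|disc(K)|) = (2!/2^2) * (4/pi)^0 * sqrt(3624)
= 0.5 * 1.000000 * 60.199668
= 30.0998

30.0998


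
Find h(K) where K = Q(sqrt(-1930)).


K = Q(sqrt(-1930)). d mod 4 = 2, so D = disc(K) = 4d = -7720
h(K) equals the number of primitive reduced positive-definite forms (a, b, c) = a*x^2 + b*x*y + c*y^2 with b^2 - 4ac = D,
where reduced means |b| <= a <= c, with b >= 0 whenever |b| = a or a = c, and primitive means gcd(a, b, c) = 1.
Reduced forces 3a^2 <= |D| = 7720, so 1 <= a <= 50; b must have the parity of D, and c = (b^2 - D)/(4a) must be an integer >= a.
Enumerate a = 1..50, b in [-a, a]:
  a=1: (1, 0, 1930)  [1]
  a=2: (2, 0, 965)  [1]
  a=3..4: none
  a=5: (5, 0, 386)  [1]
  a=6: none
  a=7: (7, -6, 277), (7, 6, 277)  [2]
  a=8..9: none
  a=10: (10, 0, 193)  [1]
  a=11..13: none
  a=14: (14, -8, 139), (14, 8, 139)  [2]
  a=15..16: none
  a=17: (17, -10, 115), (17, 10, 115)  [2]
  a=18..22: none
  a=23: (23, -10, 85), (23, 10, 85)  [2]
  a=24..28: none
  a=29: (29, -20, 70), (29, 20, 70)  [2]
  a=30..33: none
  a=34: (34, -24, 61), (34, 24, 61)  [2]
  a=35: (35, -20, 58), (35, 20, 58)  [2]
  a=36..45: none
  a=46: (46, -36, 49), (46, 36, 49)  [2]
  a=47..50: none
Total reduced forms: 1 + 1 + 1 + 2 + 1 + 2 + 2 + 2 + 2 + 2 + 2 + 2 = 20
h = 20

20


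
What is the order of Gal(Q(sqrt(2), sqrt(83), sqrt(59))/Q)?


The 3 square roots of distinct primes are multiplicatively independent over Q,
so [K:Q] = 2^3 and Gal(K/Q) is isomorphic to (Z/2Z)^3.
|Gal| = 2^3 = 8

8


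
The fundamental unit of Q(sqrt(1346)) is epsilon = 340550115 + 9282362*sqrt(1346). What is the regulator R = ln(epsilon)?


epsilon = 340550115 + 9282362*sqrt(1346)
= 6.8110e+08
R = ln(6.8110e+08)
= 20.3392

20.3392


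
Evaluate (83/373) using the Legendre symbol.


p = 373 is prime, so compute (83/373) with the reciprocity algorithm (Jacobi-symbol steps: pull out 2s via (2/n), flip via reciprocity, reduce):
  reciprocity: (83/373) -> +(373/83)
  reduce: (41/83)
  reciprocity: (41/83) -> +(83/41)
  reduce: (1/41)
  (1/41) = 1
Product of signs = 1
(83/373) = 1

1


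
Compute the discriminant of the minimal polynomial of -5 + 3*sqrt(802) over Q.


The element -5 + 3*sqrt(802) has minimal polynomial:
x^2 + 10*x - 7193
Discriminant = (10)^2 - 4*(-7193)
= 100 + 28772
= 28872

28872


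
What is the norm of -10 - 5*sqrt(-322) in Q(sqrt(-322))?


N(a + b*sqrt(d)) = a^2 - d*b^2
= (-10)^2 - (-322)*(-5)^2
= 100 + 8050
= 8150

8150


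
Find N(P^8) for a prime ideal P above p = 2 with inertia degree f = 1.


N(P^a) = p^(a*f)
= 2^(8*1)
= 2^8
= 256

256


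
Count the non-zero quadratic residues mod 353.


For prime p, the number of non-zero quadratic residues is (p-1)/2.
= (353-1)/2
= 176

176


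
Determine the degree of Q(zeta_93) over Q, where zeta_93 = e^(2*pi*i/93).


The degree equals Euler's totient phi(93).
93 = 3 * 31
phi(93) = 60

60


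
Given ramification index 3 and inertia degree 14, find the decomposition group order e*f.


|D_P| = e * f
= 3 * 14
= 42

42


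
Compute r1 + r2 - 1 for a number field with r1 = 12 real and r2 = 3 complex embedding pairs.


By Dirichlet's unit theorem:
rank = r1 + r2 - 1
= 12 + 3 - 1
= 14

14


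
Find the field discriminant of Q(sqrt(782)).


For K = Q(sqrt(d)) with d squarefree: disc(K) = d if d = 1 mod 4, and disc(K) = 4d if d = 2 or 3 mod 4.
Here d = 782, and d mod 4 = 2.
d = 2 mod 4, not 1 (O_K = Z[sqrt(d)]), so disc(K) = 4d = 4 * (782) = 3128

3128


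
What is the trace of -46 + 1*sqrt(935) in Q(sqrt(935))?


Tr(a + b*sqrt(d)) = (a + b*sqrt(d)) + (a - b*sqrt(d)) = 2a
= 2 * (-46)
= -92

-92


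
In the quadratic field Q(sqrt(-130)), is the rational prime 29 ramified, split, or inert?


K = Q(sqrt(-130)). Since d mod 4 = 2, disc(K) = -520.
Check p | disc: -520 mod 29 = 2.
p does not divide disc. Compute Legendre symbol (d/p):
15^((29-1)/2) mod 29 = -1
(d/p) = -1, so p is inert: (p) stays prime with e=1, f=2, g=1.
Therefore p is inert.

inert


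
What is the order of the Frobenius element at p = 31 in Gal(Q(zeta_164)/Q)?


The Frobenius at p in Gal(Q(zeta_n)/Q) = (Z/nZ)* is the class of p, so its order is ord_164(31), the smallest k >= 1 with 31^k = 1 mod 164.
n = 164 = 2^2 * 41, phi(164) = 80; the order divides phi(n).
Divisors of 80: 1, 2, 4, 5, 8, 10, 16, 20, 40, 80
Repeated squaring mod 164: 31^1 = 31, 31^2 = 141, 31^4 = 37, 31^8 = 57, 31^16 = 133, 31^32 = 141, 31^64 = 37
Test divisors in increasing order:
  k=1: 31^1 = 31 mod 164
  k=2: 31^2 = 141 mod 164
  k=4: 31^4 = 37 mod 164
  k=5: 31^5 = 37 * 31 = 163 mod 164
  k=8: 31^8 = 57 mod 164
  k=10: 31^10 = 57 * 141 = 1 mod 164  <- first divisor giving 1
Order = 10

10


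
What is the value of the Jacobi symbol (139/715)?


Compute (139/715) via quadratic reciprocity:
  reciprocity: (139/715) -> -(715/139)
  reduce: (20/139)
  pull out 2: (2/139) = -1  (since 139 mod 8 = 3)
  pull out 2: (2/139) = -1  (since 139 mod 8 = 3)
  reciprocity: (5/139) -> +(139/5)
  reduce: (4/5)
  pull out 2: (2/5) = -1  (since 5 mod 8 = 5)
  pull out 2: (2/5) = -1  (since 5 mod 8 = 5)
  (1/5) = 1
Product of signs = -1

-1


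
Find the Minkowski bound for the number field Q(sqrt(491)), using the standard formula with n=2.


d = 491, d mod 4 = 3, so disc(K) = 4d = 1964; |disc(K)| = 1964
Real quadratic field, so n = 2, s = r2 = 0, r1 = 2
M = (n!/n^n) * (4/pi)^s * sqrt(|disc(K)|) = (2!/2^2) * (4/pi)^0 * sqrt(1964)
= 0.5 * 1.000000 * 44.317040
= 22.1585

22.1585


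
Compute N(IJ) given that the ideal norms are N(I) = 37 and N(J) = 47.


N(IJ) = N(I) * N(J)
= 37 * 47
= 1739

1739


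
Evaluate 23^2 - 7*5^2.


x^2 - d*y^2
= 23^2 - 7*5^2
= 529 - 175
= 354

354


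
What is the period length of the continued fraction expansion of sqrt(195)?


Run the CF algorithm for sqrt(195).
a_0 = floor(sqrt(195)) = 13; set m_0=0, q_0=1.
Recurrence: m' = q*a - m,  q' = (d - m'^2)/q,  a' = floor((a_0 + m')/q').
  step 1: m=13, q=26, a=1
  step 2: m=13, q=1, a=26
a_2 = 2*a_0 = 26, so the period closes here.
sqrt(195) = [13; 1, 26]
Period length = 2

2


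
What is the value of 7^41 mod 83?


p = 83 is prime and the exponent is (p-1)/2 = 41, so by Euler's criterion 7^41 = (7/83) = +1 or -1 mod 83.
Compute by square-and-multiply:
  41 = 32 + 8 + 1 (binary 101001)
  Repeated squaring mod 83: 7^1 = 7, 7^2 = 49, 7^4 = 77, 7^8 = 36, 7^16 = 51, 7^32 = 28
  7^41 = 7^32 * 7^8 * 7^1 = 28 * 36 * 7 mod 83
    28 * 36 = 1008 = 12 mod 83
    12 * 7 = 84 = 1 mod 83
  7^41 = 1 mod 83
Result 1: 7 is a quadratic residue mod 83.
7^41 mod 83 = 1

1


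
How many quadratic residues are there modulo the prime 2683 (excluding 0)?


For prime p, the number of non-zero quadratic residues is (p-1)/2.
= (2683-1)/2
= 1341

1341


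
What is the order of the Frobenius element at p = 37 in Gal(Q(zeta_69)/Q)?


The Frobenius at p in Gal(Q(zeta_n)/Q) = (Z/nZ)* is the class of p, so its order is ord_69(37), the smallest k >= 1 with 37^k = 1 mod 69.
n = 69 = 3 * 23, phi(69) = 44; the order divides phi(n).
Divisors of 44: 1, 2, 4, 11, 22, 44
Repeated squaring mod 69: 37^1 = 37, 37^2 = 58, 37^4 = 52, 37^8 = 13, 37^16 = 31, 37^32 = 64
Test divisors in increasing order:
  k=1: 37^1 = 37 mod 69
  k=2: 37^2 = 58 mod 69
  k=4: 37^4 = 52 mod 69
  k=11: 37^11 = 13 * 58 * 37 = 22 mod 69
  k=22: 37^22 = 31 * 52 * 58 = 1 mod 69  <- first divisor giving 1
Order = 22

22


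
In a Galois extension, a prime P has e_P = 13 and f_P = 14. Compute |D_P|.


|D_P| = e * f
= 13 * 14
= 182

182


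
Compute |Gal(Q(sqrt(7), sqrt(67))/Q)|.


The 2 square roots of distinct primes are multiplicatively independent over Q,
so [K:Q] = 2^2 and Gal(K/Q) is isomorphic to (Z/2Z)^2.
|Gal| = 2^2 = 4

4


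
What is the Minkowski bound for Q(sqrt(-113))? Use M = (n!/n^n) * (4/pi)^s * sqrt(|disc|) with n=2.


d = -113, d mod 4 = 3, so disc(K) = 4d = -452; |disc(K)| = 452
Imaginary quadratic field, so n = 2, s = r2 = 1, r1 = 0
M = (n!/n^n) * (4/pi)^s * sqrt(|disc(K)|) = (2!/2^2) * (4/pi)^1 * sqrt(452)
= 0.5 * 1.273240 * 21.260292
= 13.5347

13.5347


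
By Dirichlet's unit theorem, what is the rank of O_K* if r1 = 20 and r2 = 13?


By Dirichlet's unit theorem:
rank = r1 + r2 - 1
= 20 + 13 - 1
= 32

32


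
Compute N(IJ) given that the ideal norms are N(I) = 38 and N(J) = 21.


N(IJ) = N(I) * N(J)
= 38 * 21
= 798

798


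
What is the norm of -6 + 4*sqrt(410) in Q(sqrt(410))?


N(a + b*sqrt(d)) = a^2 - d*b^2
= (-6)^2 - (410)*(4)^2
= 36 - 6560
= -6524

-6524


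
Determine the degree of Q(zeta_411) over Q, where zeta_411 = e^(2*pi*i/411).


The degree equals Euler's totient phi(411).
411 = 3 * 137
phi(411) = 272

272


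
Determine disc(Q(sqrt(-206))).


For K = Q(sqrt(d)) with d squarefree: disc(K) = d if d = 1 mod 4, and disc(K) = 4d if d = 2 or 3 mod 4.
Here d = -206, and d mod 4 = 2.
d = 2 mod 4, not 1 (O_K = Z[sqrt(d)]), so disc(K) = 4d = 4 * (-206) = -824

-824


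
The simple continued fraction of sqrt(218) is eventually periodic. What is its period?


Run the CF algorithm for sqrt(218).
a_0 = floor(sqrt(218)) = 14; set m_0=0, q_0=1.
Recurrence: m' = q*a - m,  q' = (d - m'^2)/q,  a' = floor((a_0 + m')/q').
  step 1: m=14, q=22, a=1
  step 2: m=8, q=7, a=3
  step 3: m=13, q=7, a=3
  step 4: m=8, q=22, a=1
  step 5: m=14, q=1, a=28
a_5 = 2*a_0 = 28, so the period closes here.
sqrt(218) = [14; 1, 3, 3, 1, 28]
Period length = 5

5


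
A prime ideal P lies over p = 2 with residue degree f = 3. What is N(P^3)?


N(P^a) = p^(a*f)
= 2^(3*3)
= 2^9
= 512

512


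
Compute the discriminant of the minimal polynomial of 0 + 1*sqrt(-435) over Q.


The element 0 + 1*sqrt(-435) has minimal polynomial:
x^2 + 0*x + 435
Discriminant = (0)^2 - 4*(435)
= 0 - 1740
= -1740

-1740


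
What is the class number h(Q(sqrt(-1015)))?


K = Q(sqrt(-1015)). d mod 4 = 1, so D = disc(K) = d = -1015
h(K) equals the number of primitive reduced positive-definite forms (a, b, c) = a*x^2 + b*x*y + c*y^2 with b^2 - 4ac = D,
where reduced means |b| <= a <= c, with b >= 0 whenever |b| = a or a = c, and primitive means gcd(a, b, c) = 1.
Reduced forces 3a^2 <= |D| = 1015, so 1 <= a <= 18; b must have the parity of D, and c = (b^2 - D)/(4a) must be an integer >= a.
Enumerate a = 1..18, b in [-a, a]:
  a=1: (1, 1, 254)  [1]
  a=2: (2, -1, 127), (2, 1, 127)  [2]
  a=3: none
  a=4: (4, -3, 64), (4, 3, 64)  [2]
  a=5: (5, 5, 52)  [1]
  a=6: none
  a=7: (7, 7, 38)  [1]
  a=8: (8, -3, 32), (8, 3, 32)  [2]
  a=9: none
  a=10: (10, -5, 26), (10, 5, 26)  [2]
  a=11..12: none
  a=13: (13, -5, 20), (13, 5, 20)  [2]
  a=14: (14, -7, 19), (14, 7, 19)  [2]
  a=15: none
  a=16: (16, 3, 16)  [1]
  a=17..18: none
Total reduced forms: 1 + 2 + 2 + 1 + 1 + 2 + 2 + 2 + 2 + 1 = 16
h = 16

16


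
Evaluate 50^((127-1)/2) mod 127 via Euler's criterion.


p = 127 is prime and the exponent is (p-1)/2 = 63, so by Euler's criterion 50^63 = (50/127) = +1 or -1 mod 127.
Compute by square-and-multiply:
  63 = 32 + 16 + 8 + 4 + 2 + 1 (binary 111111)
  Repeated squaring mod 127: 50^1 = 50, 50^2 = 87, 50^4 = 76, 50^8 = 61, 50^16 = 38, 50^32 = 47
  50^63 = 50^32 * 50^16 * 50^8 * 50^4 * 50^2 * 50^1 = 47 * 38 * 61 * 76 * 87 * 50 mod 127
    47 * 38 = 1786 = 8 mod 127
    8 * 61 = 488 = 107 mod 127
    107 * 76 = 8132 = 4 mod 127
    4 * 87 = 348 = 94 mod 127
    94 * 50 = 4700 = 1 mod 127
  50^63 = 1 mod 127
Result 1: 50 is a quadratic residue mod 127.
50^63 mod 127 = 1

1


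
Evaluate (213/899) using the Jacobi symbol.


Compute (213/899) via quadratic reciprocity:
  reciprocity: (213/899) -> +(899/213)
  reduce: (47/213)
  reciprocity: (47/213) -> +(213/47)
  reduce: (25/47)
  reciprocity: (25/47) -> +(47/25)
  reduce: (22/25)
  pull out 2: (2/25) = +1  (since 25 mod 8 = 1)
  reciprocity: (11/25) -> +(25/11)
  reduce: (3/11)
  reciprocity: (3/11) -> -(11/3)
  reduce: (2/3)
  pull out 2: (2/3) = -1  (since 3 mod 8 = 3)
  (1/3) = 1
Product of signs = 1

1


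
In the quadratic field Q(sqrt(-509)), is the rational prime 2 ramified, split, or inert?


K = Q(sqrt(-509)). Since d mod 4 = 3, disc(K) = -2036.
Check p | disc: -2036 mod 2 = 0.
p divides disc, so p ramifies: (p) = P^2 with e=2, f=1, g=1.
Therefore p is ramified.

ramified


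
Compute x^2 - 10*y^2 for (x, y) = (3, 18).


x^2 - d*y^2
= 3^2 - 10*18^2
= 9 - 3240
= -3231

-3231


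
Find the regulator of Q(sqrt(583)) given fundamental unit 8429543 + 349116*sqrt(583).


epsilon = 8429543 + 349116*sqrt(583)
= 1.6859e+07
R = ln(1.6859e+07)
= 16.6404

16.6404


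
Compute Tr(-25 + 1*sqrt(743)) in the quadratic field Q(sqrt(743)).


Tr(a + b*sqrt(d)) = (a + b*sqrt(d)) + (a - b*sqrt(d)) = 2a
= 2 * (-25)
= -50

-50


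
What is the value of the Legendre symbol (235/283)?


p = 283 is prime, so compute (235/283) with the reciprocity algorithm (Jacobi-symbol steps: pull out 2s via (2/n), flip via reciprocity, reduce):
  reciprocity: (235/283) -> -(283/235)
  reduce: (48/235)
  pull out 2: (2/235) = -1  (since 235 mod 8 = 3)
  pull out 2: (2/235) = -1  (since 235 mod 8 = 3)
  pull out 2: (2/235) = -1  (since 235 mod 8 = 3)
  pull out 2: (2/235) = -1  (since 235 mod 8 = 3)
  reciprocity: (3/235) -> -(235/3)
  reduce: (1/3)
  (1/3) = 1
Product of signs = 1
(235/283) = 1

1


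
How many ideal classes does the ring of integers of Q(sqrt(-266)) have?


K = Q(sqrt(-266)). d mod 4 = 2, so D = disc(K) = 4d = -1064
h(K) equals the number of primitive reduced positive-definite forms (a, b, c) = a*x^2 + b*x*y + c*y^2 with b^2 - 4ac = D,
where reduced means |b| <= a <= c, with b >= 0 whenever |b| = a or a = c, and primitive means gcd(a, b, c) = 1.
Reduced forces 3a^2 <= |D| = 1064, so 1 <= a <= 18; b must have the parity of D, and c = (b^2 - D)/(4a) must be an integer >= a.
Enumerate a = 1..18, b in [-a, a]:
  a=1: (1, 0, 266)  [1]
  a=2: (2, 0, 133)  [1]
  a=3: (3, -2, 89), (3, 2, 89)  [2]
  a=4: none
  a=5: (5, -4, 54), (5, 4, 54)  [2]
  a=6: (6, -4, 45), (6, 4, 45)  [2]
  a=7: (7, 0, 38)  [1]
  a=8: none
  a=9: (9, -4, 30), (9, 4, 30)  [2]
  a=10: (10, -4, 27), (10, 4, 27)  [2]
  a=11: (11, -6, 25), (11, 6, 25)  [2]
  a=12..13: none
  a=14: (14, 0, 19)  [1]
  a=15: (15, -14, 21), (15, -4, 18), (15, 4, 18), (15, 14, 21)  [4]
  a=16..18: none
Total reduced forms: 1 + 1 + 2 + 2 + 2 + 1 + 2 + 2 + 2 + 1 + 4 = 20
h = 20

20


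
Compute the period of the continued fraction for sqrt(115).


Run the CF algorithm for sqrt(115).
a_0 = floor(sqrt(115)) = 10; set m_0=0, q_0=1.
Recurrence: m' = q*a - m,  q' = (d - m'^2)/q,  a' = floor((a_0 + m')/q').
  step 1: m=10, q=15, a=1
  step 2: m=5, q=6, a=2
  step 3: m=7, q=11, a=1
  step 4: m=4, q=9, a=1
  step 5: m=5, q=10, a=1
  step 6: m=5, q=9, a=1
  step 7: m=4, q=11, a=1
  step 8: m=7, q=6, a=2
  step 9: m=5, q=15, a=1
  step 10: m=10, q=1, a=20
a_10 = 2*a_0 = 20, so the period closes here.
sqrt(115) = [10; 1, 2, 1, 1, 1, 1, 1, 2, 1, 20]
Period length = 10

10


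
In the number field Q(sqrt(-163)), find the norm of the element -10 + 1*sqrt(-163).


N(a + b*sqrt(d)) = a^2 - d*b^2
= (-10)^2 - (-163)*(1)^2
= 100 + 163
= 263

263


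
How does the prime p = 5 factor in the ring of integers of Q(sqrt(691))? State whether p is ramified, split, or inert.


K = Q(sqrt(691)). Since d mod 4 = 3, disc(K) = 2764.
Check p | disc: 2764 mod 5 = 4.
p does not divide disc. Compute Legendre symbol (d/p):
1^((5-1)/2) mod 5 = 1
(d/p) = 1, so p splits: (p) = P*P' with e=1, f=1, g=2.
Therefore p is split.

split


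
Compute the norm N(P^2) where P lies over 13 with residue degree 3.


N(P^a) = p^(a*f)
= 13^(2*3)
= 13^6
= 4826809

4826809


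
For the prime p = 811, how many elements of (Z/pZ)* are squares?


For prime p, the number of non-zero quadratic residues is (p-1)/2.
= (811-1)/2
= 405

405


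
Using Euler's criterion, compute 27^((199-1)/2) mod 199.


p = 199 is prime and the exponent is (p-1)/2 = 99, so by Euler's criterion 27^99 = (27/199) = +1 or -1 mod 199.
Compute by square-and-multiply:
  99 = 64 + 32 + 2 + 1 (binary 1100011)
  Repeated squaring mod 199: 27^1 = 27, 27^2 = 132, 27^4 = 111, 27^8 = 182, 27^16 = 90, 27^32 = 140, 27^64 = 98
  27^99 = 27^64 * 27^32 * 27^2 * 27^1 = 98 * 140 * 132 * 27 mod 199
    98 * 140 = 13720 = 188 mod 199
    188 * 132 = 24816 = 140 mod 199
    140 * 27 = 3780 = 198 mod 199
  27^99 = 198 mod 199
Result 198 = p - 1 = -1 mod 199: 27 is a quadratic non-residue mod 199. As a residue in [0, p-1] the value is 198.
27^99 mod 199 = 198

198


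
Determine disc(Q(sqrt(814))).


For K = Q(sqrt(d)) with d squarefree: disc(K) = d if d = 1 mod 4, and disc(K) = 4d if d = 2 or 3 mod 4.
Here d = 814, and d mod 4 = 2.
d = 2 mod 4, not 1 (O_K = Z[sqrt(d)]), so disc(K) = 4d = 4 * (814) = 3256

3256


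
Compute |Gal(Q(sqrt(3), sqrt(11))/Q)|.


The 2 square roots of distinct primes are multiplicatively independent over Q,
so [K:Q] = 2^2 and Gal(K/Q) is isomorphic to (Z/2Z)^2.
|Gal| = 2^2 = 4

4


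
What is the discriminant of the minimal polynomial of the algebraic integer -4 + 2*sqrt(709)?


The element -4 + 2*sqrt(709) has minimal polynomial:
x^2 + 8*x - 2820
Discriminant = (8)^2 - 4*(-2820)
= 64 + 11280
= 11344

11344


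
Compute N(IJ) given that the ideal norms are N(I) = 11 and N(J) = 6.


N(IJ) = N(I) * N(J)
= 11 * 6
= 66

66


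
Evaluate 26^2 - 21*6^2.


x^2 - d*y^2
= 26^2 - 21*6^2
= 676 - 756
= -80

-80


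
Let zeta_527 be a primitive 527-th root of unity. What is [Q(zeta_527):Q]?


The degree equals Euler's totient phi(527).
527 = 17 * 31
phi(527) = 480

480


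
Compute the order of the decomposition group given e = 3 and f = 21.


|D_P| = e * f
= 3 * 21
= 63

63


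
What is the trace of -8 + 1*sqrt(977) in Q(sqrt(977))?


Tr(a + b*sqrt(d)) = (a + b*sqrt(d)) + (a - b*sqrt(d)) = 2a
= 2 * (-8)
= -16

-16


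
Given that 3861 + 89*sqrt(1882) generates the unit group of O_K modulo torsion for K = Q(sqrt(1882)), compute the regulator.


epsilon = 3861 + 89*sqrt(1882)
= 7722.0001
R = ln(7722.0001)
= 8.9518

8.9518


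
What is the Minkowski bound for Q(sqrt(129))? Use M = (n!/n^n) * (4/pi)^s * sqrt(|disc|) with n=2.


d = 129, d mod 4 = 1, so disc(K) = d = 129; |disc(K)| = 129
Real quadratic field, so n = 2, s = r2 = 0, r1 = 2
M = (n!/n^n) * (4/pi)^s * sqrt(|disc(K)|) = (2!/2^2) * (4/pi)^0 * sqrt(129)
= 0.5 * 1.000000 * 11.357817
= 5.6789

5.6789


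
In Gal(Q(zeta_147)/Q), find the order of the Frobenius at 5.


The Frobenius at p in Gal(Q(zeta_n)/Q) = (Z/nZ)* is the class of p, so its order is ord_147(5), the smallest k >= 1 with 5^k = 1 mod 147.
n = 147 = 3 * 7^2, phi(147) = 84; the order divides phi(n).
Divisors of 84: 1, 2, 3, 4, 6, 7, 12, 14, 21, 28, 42, 84
Repeated squaring mod 147: 5^1 = 5, 5^2 = 25, 5^4 = 37, 5^8 = 46, 5^16 = 58, 5^32 = 130, 5^64 = 142
Test divisors in increasing order:
  k=1: 5^1 = 5 mod 147
  k=2: 5^2 = 25 mod 147
  k=3: 5^3 = 25 * 5 = 125 mod 147
  k=4: 5^4 = 37 mod 147
  k=6: 5^6 = 37 * 25 = 43 mod 147
  k=7: 5^7 = 37 * 25 * 5 = 68 mod 147
  k=12: 5^12 = 46 * 37 = 85 mod 147
  k=14: 5^14 = 46 * 37 * 25 = 67 mod 147
  k=21: 5^21 = 58 * 37 * 5 = 146 mod 147
  k=28: 5^28 = 58 * 46 * 37 = 79 mod 147
  k=42: 5^42 = 130 * 46 * 25 = 1 mod 147  <- first divisor giving 1
Order = 42

42


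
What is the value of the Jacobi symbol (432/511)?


Compute (432/511) via quadratic reciprocity:
  pull out 2: (2/511) = +1  (since 511 mod 8 = 7)
  pull out 2: (2/511) = +1  (since 511 mod 8 = 7)
  pull out 2: (2/511) = +1  (since 511 mod 8 = 7)
  pull out 2: (2/511) = +1  (since 511 mod 8 = 7)
  reciprocity: (27/511) -> -(511/27)
  reduce: (25/27)
  reciprocity: (25/27) -> +(27/25)
  reduce: (2/25)
  pull out 2: (2/25) = +1  (since 25 mod 8 = 1)
  (1/25) = 1
Product of signs = -1

-1


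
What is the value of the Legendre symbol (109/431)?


p = 431 is prime, so compute (109/431) with the reciprocity algorithm (Jacobi-symbol steps: pull out 2s via (2/n), flip via reciprocity, reduce):
  reciprocity: (109/431) -> +(431/109)
  reduce: (104/109)
  pull out 2: (2/109) = -1  (since 109 mod 8 = 5)
  pull out 2: (2/109) = -1  (since 109 mod 8 = 5)
  pull out 2: (2/109) = -1  (since 109 mod 8 = 5)
  reciprocity: (13/109) -> +(109/13)
  reduce: (5/13)
  reciprocity: (5/13) -> +(13/5)
  reduce: (3/5)
  reciprocity: (3/5) -> +(5/3)
  reduce: (2/3)
  pull out 2: (2/3) = -1  (since 3 mod 8 = 3)
  (1/3) = 1
Product of signs = 1
(109/431) = 1

1


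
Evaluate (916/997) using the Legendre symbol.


p = 997 is prime, so compute (916/997) with the reciprocity algorithm (Jacobi-symbol steps: pull out 2s via (2/n), flip via reciprocity, reduce):
  pull out 2: (2/997) = -1  (since 997 mod 8 = 5)
  pull out 2: (2/997) = -1  (since 997 mod 8 = 5)
  reciprocity: (229/997) -> +(997/229)
  reduce: (81/229)
  reciprocity: (81/229) -> +(229/81)
  reduce: (67/81)
  reciprocity: (67/81) -> +(81/67)
  reduce: (14/67)
  pull out 2: (2/67) = -1  (since 67 mod 8 = 3)
  reciprocity: (7/67) -> -(67/7)
  reduce: (4/7)
  pull out 2: (2/7) = +1  (since 7 mod 8 = 7)
  pull out 2: (2/7) = +1  (since 7 mod 8 = 7)
  (1/7) = 1
Product of signs = 1
(916/997) = 1

1


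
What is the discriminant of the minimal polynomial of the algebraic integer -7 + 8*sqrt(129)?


The element -7 + 8*sqrt(129) has minimal polynomial:
x^2 + 14*x - 8207
Discriminant = (14)^2 - 4*(-8207)
= 196 + 32828
= 33024

33024


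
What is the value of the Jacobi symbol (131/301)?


Compute (131/301) via quadratic reciprocity:
  reciprocity: (131/301) -> +(301/131)
  reduce: (39/131)
  reciprocity: (39/131) -> -(131/39)
  reduce: (14/39)
  pull out 2: (2/39) = +1  (since 39 mod 8 = 7)
  reciprocity: (7/39) -> -(39/7)
  reduce: (4/7)
  pull out 2: (2/7) = +1  (since 7 mod 8 = 7)
  pull out 2: (2/7) = +1  (since 7 mod 8 = 7)
  (1/7) = 1
Product of signs = 1

1


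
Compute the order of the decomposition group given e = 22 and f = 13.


|D_P| = e * f
= 22 * 13
= 286

286


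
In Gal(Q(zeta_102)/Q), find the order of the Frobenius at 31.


The Frobenius at p in Gal(Q(zeta_n)/Q) = (Z/nZ)* is the class of p, so its order is ord_102(31), the smallest k >= 1 with 31^k = 1 mod 102.
n = 102 = 2 * 3 * 17, phi(102) = 32; the order divides phi(n).
Divisors of 32: 1, 2, 4, 8, 16, 32
Repeated squaring mod 102: 31^1 = 31, 31^2 = 43, 31^4 = 13, 31^8 = 67, 31^16 = 1, 31^32 = 1
Test divisors in increasing order:
  k=1: 31^1 = 31 mod 102
  k=2: 31^2 = 43 mod 102
  k=4: 31^4 = 13 mod 102
  k=8: 31^8 = 67 mod 102
  k=16: 31^16 = 1 mod 102  <- first divisor giving 1
Order = 16

16
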